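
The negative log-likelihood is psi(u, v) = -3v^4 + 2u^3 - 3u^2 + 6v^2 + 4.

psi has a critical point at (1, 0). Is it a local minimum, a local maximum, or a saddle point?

The mixed partial ∂²psi/∂u∂v is 0, so the Hessian at any point is diag(psi_uu, psi_vv) = diag(6(2u - 1), 12(-3v^2 + 1)).
At (1, 0): H = diag(6, 12).
Both eigenvalues are positive, so H is positive definite: a local minimum.

local minimum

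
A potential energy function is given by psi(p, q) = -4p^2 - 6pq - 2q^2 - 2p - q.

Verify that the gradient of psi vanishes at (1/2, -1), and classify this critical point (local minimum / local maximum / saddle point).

∇psi = (-8p - 6q - 2, -6p - 4q - 1); substituting (1/2, -1) gives ∇psi = (0, 0), so (1/2, -1) is indeed a critical point.
The Hessian of psi is constant: H = [[-8, -6], [-6, -4]].
det(H) = (-8)·(-4) − (-6)² = -4.
Since det(H) < 0, H is indefinite and the critical point is a saddle point.

saddle point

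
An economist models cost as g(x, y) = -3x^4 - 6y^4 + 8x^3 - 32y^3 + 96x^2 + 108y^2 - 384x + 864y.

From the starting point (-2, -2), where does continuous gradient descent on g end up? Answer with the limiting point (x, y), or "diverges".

g is separable, so gradient descent decouples: x follows -∂g/∂x, y follows -∂g/∂y.
∂g/∂x = -12(x - 4)(x - 2)(x + 4); at x=-2 this is -576, so x increases.
∂g/∂y = -24(y - 3)(y + 3)(y + 4); at y=-2 this is 240, so y decreases.
x converges to its nearest critical value 2 (a local min of the x-part); y converges to -3. The iterate converges to (2, -3).

(2, -3)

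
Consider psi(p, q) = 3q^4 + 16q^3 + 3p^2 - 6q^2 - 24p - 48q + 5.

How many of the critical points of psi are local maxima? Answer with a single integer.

0

psi separates as a function of p plus a function of q, so ∇psi=0 decouples.
∂psi/∂p = 6(p - 4) = 0 at p ∈ {4}; ∂psi/∂q = 12(q - 1)(q + 1)(q + 4) = 0 at q ∈ {-4, -1, 1}.
The Hessian is diagonal: diag(psi_pp, psi_qq). Second derivatives: psi_pp(4)=6; psi_qq(-4)=180, psi_qq(-1)=-72, psi_qq(1)=120.
Local maxima occur where both diagonal entries negative: none. Count: 0.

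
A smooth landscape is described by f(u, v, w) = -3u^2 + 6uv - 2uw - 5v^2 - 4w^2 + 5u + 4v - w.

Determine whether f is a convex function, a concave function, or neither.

f is quadratic, so its Hessian is the constant matrix H = [[-6, 6, -2], [6, -10, 0], [-2, 0, -8]].
Leading principal minors: -6, 24, -152.
Signs alternate −, +, − ⇒ H ≺ 0 ⇒ concave.

concave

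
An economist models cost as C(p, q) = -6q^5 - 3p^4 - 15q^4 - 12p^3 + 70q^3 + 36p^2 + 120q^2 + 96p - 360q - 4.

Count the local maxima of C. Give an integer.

4

C separates as a function of p plus a function of q, so ∇C=0 decouples.
∂C/∂p = -12(p - 2)(p + 1)(p + 4) = 0 at p ∈ {-4, -1, 2}; ∂C/∂q = -30(q - 2)(q - 1)(q + 2)(q + 3) = 0 at q ∈ {-3, -2, 1, 2}.
The Hessian is diagonal: diag(C_pp, C_qq). Second derivatives: C_pp(-4)=-216, C_pp(-1)=108, C_pp(2)=-216; C_qq(-3)=600, C_qq(-2)=-360, C_qq(1)=360, C_qq(2)=-600.
Local maxima occur where both diagonal entries negative: (-4, -2), (-4, 2), (2, -2), (2, 2). Count: 4.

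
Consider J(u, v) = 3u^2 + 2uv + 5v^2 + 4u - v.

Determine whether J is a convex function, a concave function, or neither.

convex

J is quadratic, so its Hessian is the constant matrix H = [[6, 2], [2, 10]].
det(H) = 56, tr(H) = 16.
det(H) > 0 and tr(H) > 0, so H is positive definite everywhere: convex.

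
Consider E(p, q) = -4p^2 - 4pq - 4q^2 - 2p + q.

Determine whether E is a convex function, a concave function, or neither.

E is quadratic, so its Hessian is the constant matrix H = [[-8, -4], [-4, -8]].
det(H) = 48, tr(H) = -16.
det(H) > 0 and tr(H) < 0, so H is negative definite everywhere: concave.

concave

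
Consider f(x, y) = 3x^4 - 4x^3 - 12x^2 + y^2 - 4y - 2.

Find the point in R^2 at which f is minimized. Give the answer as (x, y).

f(x,y) separates as P(x) + Q(y) − 2, so its minimum is min P + min Q − 2.
P'(x) = 12x(x - 2)(x + 1) vanishes at x ∈ {-1, 0, 2}; Q'(y) = 2y - 4 vanishes at y ∈ {2}.
Local minima of P (where P''>0): P(-1)=-5, P(2)=-32. Local minima of Q: Q(2)=-4.
So the global minimum of f is P(2) + Q(2) − 2 = -32 − 4 − 2 = -38, attained at (2, 2).

(2, 2)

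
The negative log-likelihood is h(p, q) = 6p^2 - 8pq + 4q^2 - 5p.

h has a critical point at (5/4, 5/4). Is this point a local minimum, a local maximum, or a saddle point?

The Hessian of h is constant: H = [[12, -8], [-8, 8]].
det(H) = 12·8 − (-8)² = 32.
det(H) > 0 and tr(H) = 20 > 0, so H is positive definite and the point is a local minimum.

local minimum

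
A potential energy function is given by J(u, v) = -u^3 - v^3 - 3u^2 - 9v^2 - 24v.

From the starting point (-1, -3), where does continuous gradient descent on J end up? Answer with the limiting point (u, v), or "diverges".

J is separable, so gradient descent decouples: u follows -∂J/∂u, v follows -∂J/∂v.
∂J/∂u = -3u(u + 2); at u=-1 this is 3, so u decreases.
∂J/∂v = -3(v + 2)(v + 4); at v=-3 this is 3, so v decreases.
u converges to its nearest critical value -2 (a local min of the u-part); v converges to -4. The iterate converges to (-2, -4).

(-2, -4)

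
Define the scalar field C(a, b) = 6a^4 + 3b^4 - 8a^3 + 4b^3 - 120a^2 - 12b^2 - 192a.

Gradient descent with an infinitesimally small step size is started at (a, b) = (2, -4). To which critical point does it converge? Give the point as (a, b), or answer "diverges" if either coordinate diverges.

(4, -2)

C is separable, so gradient descent decouples: a follows -∂C/∂a, b follows -∂C/∂b.
∂C/∂a = 24(a - 4)(a + 1)(a + 2); at a=2 this is -576, so a increases.
∂C/∂b = 12b(b - 1)(b + 2); at b=-4 this is -480, so b increases.
a converges to its nearest critical value 4 (a local min of the a-part); b converges to -2. The iterate converges to (4, -2).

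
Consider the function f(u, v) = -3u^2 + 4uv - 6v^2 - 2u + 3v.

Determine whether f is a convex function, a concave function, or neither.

f is quadratic, so its Hessian is the constant matrix H = [[-6, 4], [4, -12]].
det(H) = 56, tr(H) = -18.
det(H) > 0 and tr(H) < 0, so H is negative definite everywhere: concave.

concave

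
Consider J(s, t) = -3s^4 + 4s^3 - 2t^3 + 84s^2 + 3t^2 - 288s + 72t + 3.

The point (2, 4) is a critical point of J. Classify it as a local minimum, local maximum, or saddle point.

The mixed partial ∂²J/∂s∂t is 0, so the Hessian at any point is diag(J_ss, J_tt) = diag(12(-3s^2 + 2s + 14), 6(-2t + 1)).
At (2, 4): H = diag(72, -42).
The eigenvalues have opposite signs, so H is indefinite: a saddle point.

saddle point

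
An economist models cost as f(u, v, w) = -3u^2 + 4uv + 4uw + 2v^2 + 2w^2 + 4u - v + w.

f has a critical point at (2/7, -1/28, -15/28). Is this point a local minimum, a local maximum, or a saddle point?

saddle point

The Hessian is constant: H = [[-6, 4, 4], [4, 4, 0], [4, 0, 4]].
Leading principal minors: Δ₁ = -6, Δ₂ = -40, Δ₃ = -224.
The minors fit neither the all-positive nor the alternating-sign pattern, so H is indefinite: a saddle point.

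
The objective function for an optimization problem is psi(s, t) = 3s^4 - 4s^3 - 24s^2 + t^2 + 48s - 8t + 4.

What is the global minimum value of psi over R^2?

psi(s,t) separates as P(s) + Q(t) + 4, so its minimum is min P + min Q + 4.
P'(s) = 12(s - 2)(s - 1)(s + 2) vanishes at s ∈ {-2, 1, 2}; Q'(t) = 2(t - 4) vanishes at t ∈ {4}.
Local minima of P (where P''>0): P(-2)=-112, P(2)=16. Local minima of Q: Q(4)=-16.
So the global minimum of psi is P(-2) + Q(4) + 4 = -112 − 16 + 4 = -124, attained at (-2, 4).

-124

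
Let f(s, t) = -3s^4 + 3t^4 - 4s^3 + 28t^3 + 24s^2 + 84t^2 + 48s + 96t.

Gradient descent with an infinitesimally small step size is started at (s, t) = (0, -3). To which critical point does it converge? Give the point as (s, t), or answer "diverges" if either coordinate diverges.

f is separable, so gradient descent decouples: s follows -∂f/∂s, t follows -∂f/∂t.
∂f/∂s = -12(s - 2)(s + 1)(s + 2); at s=0 this is 48, so s decreases.
∂f/∂t = 12(t + 1)(t + 2)(t + 4); at t=-3 this is 24, so t decreases.
s converges to its nearest critical value -1 (a local min of the s-part); t converges to -4. The iterate converges to (-1, -4).

(-1, -4)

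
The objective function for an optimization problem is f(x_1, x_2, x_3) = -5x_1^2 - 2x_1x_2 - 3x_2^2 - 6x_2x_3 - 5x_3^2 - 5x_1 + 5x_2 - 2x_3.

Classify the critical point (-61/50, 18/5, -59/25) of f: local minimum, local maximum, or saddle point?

local maximum

The Hessian is constant: H = [[-10, -2, 0], [-2, -6, -6], [0, -6, -10]].
Leading principal minors: Δ₁ = -10, Δ₂ = 56, Δ₃ = -200.
The minors alternate sign starting negative (−, +, −), so H is negative definite: a local maximum.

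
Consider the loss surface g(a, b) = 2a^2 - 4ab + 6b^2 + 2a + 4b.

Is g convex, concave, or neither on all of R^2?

convex

g is quadratic, so its Hessian is the constant matrix H = [[4, -4], [-4, 12]].
det(H) = 32, tr(H) = 16.
det(H) > 0 and tr(H) > 0, so H is positive definite everywhere: convex.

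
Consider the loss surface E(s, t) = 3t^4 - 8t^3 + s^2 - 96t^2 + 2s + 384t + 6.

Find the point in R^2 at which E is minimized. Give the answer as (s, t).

(-1, -4)

E(s,t) separates as P(s) + Q(t) + 6, so its minimum is min P + min Q + 6.
P'(s) = 2s + 2 vanishes at s ∈ {-1}; Q'(t) = 12(t - 4)(t - 2)(t + 4) vanishes at t ∈ {-4, 2, 4}.
Local minima of P (where P''>0): P(-1)=-1. Local minima of Q: Q(-4)=-1792, Q(4)=256.
So the global minimum of E is P(-1) + Q(-4) + 6 = -1 − 1792 + 6 = -1787, attained at (-1, -4).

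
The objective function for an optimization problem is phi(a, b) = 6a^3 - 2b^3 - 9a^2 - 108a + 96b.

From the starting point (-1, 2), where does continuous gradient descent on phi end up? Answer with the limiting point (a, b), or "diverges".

(3, -4)

phi is separable, so gradient descent decouples: a follows -∂phi/∂a, b follows -∂phi/∂b.
∂phi/∂a = 18(a - 3)(a + 2); at a=-1 this is -72, so a increases.
∂phi/∂b = -6(b - 4)(b + 4); at b=2 this is 72, so b decreases.
a converges to its nearest critical value 3 (a local min of the a-part); b converges to -4. The iterate converges to (3, -4).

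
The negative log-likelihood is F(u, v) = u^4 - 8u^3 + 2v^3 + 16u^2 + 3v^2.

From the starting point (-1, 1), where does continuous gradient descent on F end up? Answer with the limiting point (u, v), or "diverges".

(0, 0)

F is separable, so gradient descent decouples: u follows -∂F/∂u, v follows -∂F/∂v.
∂F/∂u = 4u(u - 4)(u - 2); at u=-1 this is -60, so u increases.
∂F/∂v = 6v(v + 1); at v=1 this is 12, so v decreases.
u converges to its nearest critical value 0 (a local min of the u-part); v converges to 0. The iterate converges to (0, 0).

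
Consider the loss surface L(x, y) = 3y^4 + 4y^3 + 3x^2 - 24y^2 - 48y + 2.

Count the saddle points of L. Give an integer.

L separates as a function of x plus a function of y, so ∇L=0 decouples.
∂L/∂x = 6x = 0 at x ∈ {0}; ∂L/∂y = 12(y - 2)(y + 1)(y + 2) = 0 at y ∈ {-2, -1, 2}.
The Hessian is diagonal: diag(L_xx, L_yy). Second derivatives: L_xx(0)=6; L_yy(-2)=48, L_yy(-1)=-36, L_yy(2)=144.
Saddle points occur where the two diagonal entries have opposite signs: (0, -1). Count: 1.

1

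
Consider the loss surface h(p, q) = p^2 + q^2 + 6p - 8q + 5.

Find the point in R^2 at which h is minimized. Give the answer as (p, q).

(-3, 4)

h(p,q) separates as A(p) + B(q) + 5, so its minimum is min A + min B + 5.
A'(p) = 2p + 6 vanishes at p ∈ {-3}; B'(q) = 2q - 8 vanishes at q ∈ {4}.
Local minima of A (where A''>0): A(-3)=-9. Local minima of B: B(4)=-16.
So the global minimum of h is A(-3) + B(4) + 5 = -9 − 16 + 5 = -20, attained at (-3, 4).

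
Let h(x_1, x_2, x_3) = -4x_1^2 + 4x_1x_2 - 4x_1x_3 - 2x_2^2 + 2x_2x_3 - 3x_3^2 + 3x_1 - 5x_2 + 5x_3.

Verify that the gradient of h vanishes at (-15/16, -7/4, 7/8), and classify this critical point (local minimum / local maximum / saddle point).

local maximum

∇h = (-8x_1 + 4x_2 - 4x_3 + 3, 4x_1 - 4x_2 + 2x_3 - 5, -4x_1 + 2x_2 - 6x_3 + 5); substituting (-15/16, -7/4, 7/8) gives ∇h = (0, 0, 0), so (-15/16, -7/4, 7/8) is indeed a critical point.
The Hessian is constant: H = [[-8, 4, -4], [4, -4, 2], [-4, 2, -6]].
Leading principal minors: Δ₁ = -8, Δ₂ = 16, Δ₃ = -64.
The minors alternate sign starting negative (−, +, −), so H is negative definite: a local maximum.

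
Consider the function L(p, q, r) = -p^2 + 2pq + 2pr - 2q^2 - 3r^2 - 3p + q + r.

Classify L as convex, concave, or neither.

concave

L is quadratic, so its Hessian is the constant matrix H = [[-2, 2, 2], [2, -4, 0], [2, 0, -6]].
Leading principal minors: -2, 4, -8.
Signs alternate −, +, − ⇒ H ≺ 0 ⇒ concave.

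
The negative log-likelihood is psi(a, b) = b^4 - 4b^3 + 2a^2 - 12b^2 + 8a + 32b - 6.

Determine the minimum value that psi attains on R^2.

-78

psi(a,b) separates as P(a) + Q(b) − 6, so its minimum is min P + min Q − 6.
P'(a) = 4a + 8 vanishes at a ∈ {-2}; Q'(b) = 4(b - 4)(b - 1)(b + 2) vanishes at b ∈ {-2, 1, 4}.
Local minima of P (where P''>0): P(-2)=-8. Local minima of Q: Q(-2)=-64, Q(4)=-64.
So the global minimum of psi is P(-2) + Q(-2) − 6 = -8 − 64 − 6 = -78, attained at (-2, -2).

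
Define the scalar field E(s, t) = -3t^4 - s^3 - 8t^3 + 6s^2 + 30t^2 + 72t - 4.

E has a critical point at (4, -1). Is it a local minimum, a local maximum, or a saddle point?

The mixed partial ∂²E/∂s∂t is 0, so the Hessian at any point is diag(E_ss, E_tt) = diag(6(-s + 2), 12(-3t^2 - 4t + 5)).
At (4, -1): H = diag(-12, 72).
The eigenvalues have opposite signs, so H is indefinite: a saddle point.

saddle point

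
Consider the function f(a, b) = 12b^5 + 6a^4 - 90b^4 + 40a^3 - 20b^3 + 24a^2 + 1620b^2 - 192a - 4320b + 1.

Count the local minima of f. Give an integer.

4

f separates as a function of a plus a function of b, so ∇f=0 decouples.
∂f/∂a = 24(a - 1)(a + 2)(a + 4) = 0 at a ∈ {-4, -2, 1}; ∂f/∂b = 60(b - 4)(b - 3)(b - 2)(b + 3) = 0 at b ∈ {-3, 2, 3, 4}.
The Hessian is diagonal: diag(f_aa, f_bb). Second derivatives: f_aa(-4)=240, f_aa(-2)=-144, f_aa(1)=360; f_bb(-3)=-12600, f_bb(2)=600, f_bb(3)=-360, f_bb(4)=840.
Local minima occur where both diagonal entries positive: (-4, 2), (-4, 4), (1, 2), (1, 4). Count: 4.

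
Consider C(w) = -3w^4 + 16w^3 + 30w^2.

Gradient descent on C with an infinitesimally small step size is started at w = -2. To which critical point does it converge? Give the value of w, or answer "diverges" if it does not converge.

C'(w) = -12w(w - 5)(w + 1), so C'(-2) = 168.
Gradient descent moves in the -C' direction, i.e. w is decreasing.
There is no critical point below w=-2, and C' keeps the same sign, so the iterate runs off to −∞.

diverges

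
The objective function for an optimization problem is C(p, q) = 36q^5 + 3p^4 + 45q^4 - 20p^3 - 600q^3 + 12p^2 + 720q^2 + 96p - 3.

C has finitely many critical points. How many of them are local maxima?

2

C separates as a function of p plus a function of q, so ∇C=0 decouples.
∂C/∂p = 12(p - 4)(p - 2)(p + 1) = 0 at p ∈ {-1, 2, 4}; ∂C/∂q = 180q(q - 2)(q - 1)(q + 4) = 0 at q ∈ {-4, 0, 1, 2}.
The Hessian is diagonal: diag(C_pp, C_qq). Second derivatives: C_pp(-1)=180, C_pp(2)=-72, C_pp(4)=120; C_qq(-4)=-21600, C_qq(0)=1440, C_qq(1)=-900, C_qq(2)=2160.
Local maxima occur where both diagonal entries negative: (2, -4), (2, 1). Count: 2.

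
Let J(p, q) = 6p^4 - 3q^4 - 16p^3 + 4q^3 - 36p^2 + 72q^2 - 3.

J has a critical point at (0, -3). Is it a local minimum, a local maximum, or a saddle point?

local maximum

The mixed partial ∂²J/∂p∂q is 0, so the Hessian at any point is diag(J_pp, J_qq) = diag(24(3p^2 - 4p - 3), 12(-3q^2 + 2q + 12)).
At (0, -3): H = diag(-72, -252).
Both eigenvalues are negative, so H is negative definite: a local maximum.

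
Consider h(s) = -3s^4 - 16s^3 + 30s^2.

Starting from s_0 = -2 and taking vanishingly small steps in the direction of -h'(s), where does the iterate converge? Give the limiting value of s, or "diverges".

h'(s) = -12s(s - 1)(s + 5), so h'(-2) = -216.
Gradient descent moves in the -h' direction, i.e. s is increasing.
The nearest critical point in that direction is s = 0, where h'' = 60 > 0 (a local minimum). The iterate converges there.

0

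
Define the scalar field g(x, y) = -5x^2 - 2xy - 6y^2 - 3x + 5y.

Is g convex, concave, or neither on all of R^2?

concave

g is quadratic, so its Hessian is the constant matrix H = [[-10, -2], [-2, -12]].
det(H) = 116, tr(H) = -22.
det(H) > 0 and tr(H) < 0, so H is negative definite everywhere: concave.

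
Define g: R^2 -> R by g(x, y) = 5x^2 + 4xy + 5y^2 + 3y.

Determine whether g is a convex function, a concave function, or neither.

convex

g is quadratic, so its Hessian is the constant matrix H = [[10, 4], [4, 10]].
det(H) = 84, tr(H) = 20.
det(H) > 0 and tr(H) > 0, so H is positive definite everywhere: convex.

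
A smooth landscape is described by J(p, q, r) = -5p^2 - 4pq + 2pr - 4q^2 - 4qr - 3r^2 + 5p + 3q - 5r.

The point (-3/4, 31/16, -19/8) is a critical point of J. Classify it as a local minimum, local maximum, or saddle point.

The Hessian is constant: H = [[-10, -4, 2], [-4, -8, -4], [2, -4, -6]].
Leading principal minors: Δ₁ = -10, Δ₂ = 64, Δ₃ = -128.
The minors alternate sign starting negative (−, +, −), so H is negative definite: a local maximum.

local maximum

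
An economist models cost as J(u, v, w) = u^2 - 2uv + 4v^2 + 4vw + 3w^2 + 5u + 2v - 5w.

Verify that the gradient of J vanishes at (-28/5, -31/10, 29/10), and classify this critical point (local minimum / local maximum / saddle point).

local minimum

∇J = (2u - 2v + 5, -2u + 8v + 4w + 2, 4v + 6w - 5); substituting (-28/5, -31/10, 29/10) gives ∇J = (0, 0, 0), so (-28/5, -31/10, 29/10) is indeed a critical point.
The Hessian is constant: H = [[2, -2, 0], [-2, 8, 4], [0, 4, 6]].
Leading principal minors: Δ₁ = 2, Δ₂ = 12, Δ₃ = 40.
All leading minors are positive, so H is positive definite: a local minimum.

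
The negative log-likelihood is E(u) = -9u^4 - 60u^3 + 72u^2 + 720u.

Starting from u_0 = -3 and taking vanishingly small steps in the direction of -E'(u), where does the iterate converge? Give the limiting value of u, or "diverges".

-2

E'(u) = -36(u - 2)(u + 2)(u + 5), so E'(-3) = -360.
Gradient descent moves in the -E' direction, i.e. u is increasing.
The nearest critical point in that direction is u = -2, where E'' = 432 > 0 (a local minimum). The iterate converges there.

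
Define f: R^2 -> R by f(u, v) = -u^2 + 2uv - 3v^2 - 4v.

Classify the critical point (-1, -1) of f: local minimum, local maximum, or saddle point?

local maximum

The Hessian of f is constant: H = [[-2, 2], [2, -6]].
det(H) = (-2)·(-6) − 2² = 8.
det(H) > 0 and tr(H) = -8 < 0, so H is negative definite and the point is a local maximum.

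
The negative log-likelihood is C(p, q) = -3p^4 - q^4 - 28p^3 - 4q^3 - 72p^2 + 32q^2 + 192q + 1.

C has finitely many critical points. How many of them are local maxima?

4

C separates as a function of p plus a function of q, so ∇C=0 decouples.
∂C/∂p = -12p(p + 3)(p + 4) = 0 at p ∈ {-4, -3, 0}; ∂C/∂q = -4(q - 4)(q + 3)(q + 4) = 0 at q ∈ {-4, -3, 4}.
The Hessian is diagonal: diag(C_pp, C_qq). Second derivatives: C_pp(-4)=-48, C_pp(-3)=36, C_pp(0)=-144; C_qq(-4)=-32, C_qq(-3)=28, C_qq(4)=-224.
Local maxima occur where both diagonal entries negative: (-4, -4), (-4, 4), (0, -4), (0, 4). Count: 4.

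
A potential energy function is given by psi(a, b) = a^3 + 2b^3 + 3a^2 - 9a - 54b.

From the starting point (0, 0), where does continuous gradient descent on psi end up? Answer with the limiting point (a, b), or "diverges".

psi is separable, so gradient descent decouples: a follows -∂psi/∂a, b follows -∂psi/∂b.
∂psi/∂a = 3(a - 1)(a + 3); at a=0 this is -9, so a increases.
∂psi/∂b = 6(b - 3)(b + 3); at b=0 this is -54, so b increases.
a converges to its nearest critical value 1 (a local min of the a-part); b converges to 3. The iterate converges to (1, 3).

(1, 3)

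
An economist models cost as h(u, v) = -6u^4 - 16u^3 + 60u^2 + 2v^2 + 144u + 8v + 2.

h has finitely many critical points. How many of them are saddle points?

h separates as a function of u plus a function of v, so ∇h=0 decouples.
∂h/∂u = -24(u - 2)(u + 1)(u + 3) = 0 at u ∈ {-3, -1, 2}; ∂h/∂v = 4(v + 2) = 0 at v ∈ {-2}.
The Hessian is diagonal: diag(h_uu, h_vv). Second derivatives: h_uu(-3)=-240, h_uu(-1)=144, h_uu(2)=-360; h_vv(-2)=4.
Saddle points occur where the two diagonal entries have opposite signs: (-3, -2), (2, -2). Count: 2.

2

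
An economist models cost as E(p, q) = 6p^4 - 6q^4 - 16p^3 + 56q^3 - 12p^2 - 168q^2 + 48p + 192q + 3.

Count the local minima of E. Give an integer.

E separates as a function of p plus a function of q, so ∇E=0 decouples.
∂E/∂p = 24(p - 2)(p - 1)(p + 1) = 0 at p ∈ {-1, 1, 2}; ∂E/∂q = -24(q - 4)(q - 2)(q - 1) = 0 at q ∈ {1, 2, 4}.
The Hessian is diagonal: diag(E_pp, E_qq). Second derivatives: E_pp(-1)=144, E_pp(1)=-48, E_pp(2)=72; E_qq(1)=-72, E_qq(2)=48, E_qq(4)=-144.
Local minima occur where both diagonal entries positive: (-1, 2), (2, 2). Count: 2.

2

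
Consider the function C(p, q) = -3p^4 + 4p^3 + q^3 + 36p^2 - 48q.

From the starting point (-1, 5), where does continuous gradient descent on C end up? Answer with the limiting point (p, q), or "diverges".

(0, 4)

C is separable, so gradient descent decouples: p follows -∂C/∂p, q follows -∂C/∂q.
∂C/∂p = -12p(p - 3)(p + 2); at p=-1 this is -48, so p increases.
∂C/∂q = 3(q - 4)(q + 4); at q=5 this is 27, so q decreases.
p converges to its nearest critical value 0 (a local min of the p-part); q converges to 4. The iterate converges to (0, 4).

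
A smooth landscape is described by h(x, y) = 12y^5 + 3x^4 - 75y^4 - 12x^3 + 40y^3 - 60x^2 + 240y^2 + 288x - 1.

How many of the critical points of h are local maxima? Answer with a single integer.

h separates as a function of x plus a function of y, so ∇h=0 decouples.
∂h/∂x = 12(x - 4)(x - 2)(x + 3) = 0 at x ∈ {-3, 2, 4}; ∂h/∂y = 60y(y - 4)(y - 2)(y + 1) = 0 at y ∈ {-1, 0, 2, 4}.
The Hessian is diagonal: diag(h_xx, h_yy). Second derivatives: h_xx(-3)=420, h_xx(2)=-120, h_xx(4)=168; h_yy(-1)=-900, h_yy(0)=480, h_yy(2)=-720, h_yy(4)=2400.
Local maxima occur where both diagonal entries negative: (2, -1), (2, 2). Count: 2.

2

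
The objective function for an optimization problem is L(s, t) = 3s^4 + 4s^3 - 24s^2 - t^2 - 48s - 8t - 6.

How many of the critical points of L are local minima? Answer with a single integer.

L separates as a function of s plus a function of t, so ∇L=0 decouples.
∂L/∂s = 12(s - 2)(s + 1)(s + 2) = 0 at s ∈ {-2, -1, 2}; ∂L/∂t = -2(t + 4) = 0 at t ∈ {-4}.
The Hessian is diagonal: diag(L_ss, L_tt). Second derivatives: L_ss(-2)=48, L_ss(-1)=-36, L_ss(2)=144; L_tt(-4)=-2.
Local minima occur where both diagonal entries positive: none. Count: 0.

0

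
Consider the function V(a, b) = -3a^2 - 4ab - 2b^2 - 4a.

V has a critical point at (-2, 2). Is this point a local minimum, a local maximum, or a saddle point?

local maximum

The Hessian of V is constant: H = [[-6, -4], [-4, -4]].
det(H) = (-6)·(-4) − (-4)² = 8.
det(H) > 0 and tr(H) = -10 < 0, so H is negative definite and the point is a local maximum.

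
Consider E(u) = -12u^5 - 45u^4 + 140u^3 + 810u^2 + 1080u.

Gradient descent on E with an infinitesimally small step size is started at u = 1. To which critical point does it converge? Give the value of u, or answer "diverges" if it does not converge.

E'(u) = -60(u - 3)(u + 1)(u + 2)(u + 3), so E'(1) = 2880.
Gradient descent moves in the -E' direction, i.e. u is decreasing.
The nearest critical point in that direction is u = -1, where E'' = 480 > 0 (a local minimum). The iterate converges there.

-1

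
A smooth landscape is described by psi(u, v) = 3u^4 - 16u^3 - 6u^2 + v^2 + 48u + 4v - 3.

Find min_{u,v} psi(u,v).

-167

psi(u,v) separates as P(u) + Q(v) − 3, so its minimum is min P + min Q − 3.
P'(u) = 12(u - 4)(u - 1)(u + 1) vanishes at u ∈ {-1, 1, 4}; Q'(v) = 2v + 4 vanishes at v ∈ {-2}.
Local minima of P (where P''>0): P(-1)=-35, P(4)=-160. Local minima of Q: Q(-2)=-4.
So the global minimum of psi is P(4) + Q(-2) − 3 = -160 − 4 − 3 = -167, attained at (4, -2).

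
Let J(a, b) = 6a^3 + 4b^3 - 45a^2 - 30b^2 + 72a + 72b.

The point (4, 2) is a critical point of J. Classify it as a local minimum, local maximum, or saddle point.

saddle point

The mixed partial ∂²J/∂a∂b is 0, so the Hessian at any point is diag(J_aa, J_bb) = diag(18(2a - 5), 12(2b - 5)).
At (4, 2): H = diag(54, -12).
The eigenvalues have opposite signs, so H is indefinite: a saddle point.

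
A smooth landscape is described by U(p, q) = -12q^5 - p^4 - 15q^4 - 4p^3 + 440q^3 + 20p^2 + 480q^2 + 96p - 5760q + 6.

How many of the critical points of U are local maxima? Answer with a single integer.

4

U separates as a function of p plus a function of q, so ∇U=0 decouples.
∂U/∂p = -4(p - 3)(p + 2)(p + 4) = 0 at p ∈ {-4, -2, 3}; ∂U/∂q = -60(q - 4)(q - 2)(q + 3)(q + 4) = 0 at q ∈ {-4, -3, 2, 4}.
The Hessian is diagonal: diag(U_pp, U_qq). Second derivatives: U_pp(-4)=-56, U_pp(-2)=40, U_pp(3)=-140; U_qq(-4)=2880, U_qq(-3)=-2100, U_qq(2)=3600, U_qq(4)=-6720.
Local maxima occur where both diagonal entries negative: (-4, -3), (-4, 4), (3, -3), (3, 4). Count: 4.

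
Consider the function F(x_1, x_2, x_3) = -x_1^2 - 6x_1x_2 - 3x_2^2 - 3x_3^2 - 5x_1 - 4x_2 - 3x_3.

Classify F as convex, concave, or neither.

F is quadratic, so its Hessian is the constant matrix H = [[-2, -6, 0], [-6, -6, 0], [0, 0, -6]].
Leading principal minors: -2, -24, 144.
Neither pattern holds ⇒ H is indefinite ⇒ neither convex nor concave.

neither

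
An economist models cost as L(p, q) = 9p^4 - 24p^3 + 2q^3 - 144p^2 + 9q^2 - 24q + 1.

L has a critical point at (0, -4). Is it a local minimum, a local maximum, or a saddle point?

local maximum

The mixed partial ∂²L/∂p∂q is 0, so the Hessian at any point is diag(L_pp, L_qq) = diag(36(3p^2 - 4p - 8), 6(2q + 3)).
At (0, -4): H = diag(-288, -30).
Both eigenvalues are negative, so H is negative definite: a local maximum.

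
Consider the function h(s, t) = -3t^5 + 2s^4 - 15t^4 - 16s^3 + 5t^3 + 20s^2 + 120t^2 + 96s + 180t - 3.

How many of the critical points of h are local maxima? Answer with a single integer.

h separates as a function of s plus a function of t, so ∇h=0 decouples.
∂h/∂s = 8(s - 4)(s - 3)(s + 1) = 0 at s ∈ {-1, 3, 4}; ∂h/∂t = -15(t - 2)(t + 1)(t + 2)(t + 3) = 0 at t ∈ {-3, -2, -1, 2}.
The Hessian is diagonal: diag(h_ss, h_tt). Second derivatives: h_ss(-1)=160, h_ss(3)=-32, h_ss(4)=40; h_tt(-3)=150, h_tt(-2)=-60, h_tt(-1)=90, h_tt(2)=-900.
Local maxima occur where both diagonal entries negative: (3, -2), (3, 2). Count: 2.

2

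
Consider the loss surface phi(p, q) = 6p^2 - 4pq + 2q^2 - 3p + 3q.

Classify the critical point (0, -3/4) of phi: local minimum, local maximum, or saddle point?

local minimum

The Hessian of phi is constant: H = [[12, -4], [-4, 4]].
det(H) = 12·4 − (-4)² = 32.
det(H) > 0 and tr(H) = 16 > 0, so H is positive definite and the point is a local minimum.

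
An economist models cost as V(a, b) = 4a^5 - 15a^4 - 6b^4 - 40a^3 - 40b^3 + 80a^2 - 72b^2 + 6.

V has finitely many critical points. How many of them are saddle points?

6

V separates as a function of a plus a function of b, so ∇V=0 decouples.
∂V/∂a = 20a(a - 4)(a - 1)(a + 2) = 0 at a ∈ {-2, 0, 1, 4}; ∂V/∂b = -24b(b + 2)(b + 3) = 0 at b ∈ {-3, -2, 0}.
The Hessian is diagonal: diag(V_aa, V_bb). Second derivatives: V_aa(-2)=-720, V_aa(0)=160, V_aa(1)=-180, V_aa(4)=1440; V_bb(-3)=-72, V_bb(-2)=48, V_bb(0)=-144.
Saddle points occur where the two diagonal entries have opposite signs: (-2, -2), (0, -3), (0, 0), (1, -2), (4, -3), (4, 0). Count: 6.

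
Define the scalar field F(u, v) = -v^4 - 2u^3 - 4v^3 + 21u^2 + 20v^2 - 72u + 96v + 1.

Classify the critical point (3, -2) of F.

local minimum

The mixed partial ∂²F/∂u∂v is 0, so the Hessian at any point is diag(F_uu, F_vv) = diag(6(-2u + 7), 4(-3v^2 - 6v + 10)).
At (3, -2): H = diag(6, 40).
Both eigenvalues are positive, so H is positive definite: a local minimum.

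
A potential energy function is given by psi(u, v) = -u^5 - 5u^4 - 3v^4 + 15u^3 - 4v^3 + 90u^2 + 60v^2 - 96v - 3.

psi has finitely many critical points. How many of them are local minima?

psi separates as a function of u plus a function of v, so ∇psi=0 decouples.
∂psi/∂u = -5u(u - 3)(u + 3)(u + 4) = 0 at u ∈ {-4, -3, 0, 3}; ∂psi/∂v = -12(v - 2)(v - 1)(v + 4) = 0 at v ∈ {-4, 1, 2}.
The Hessian is diagonal: diag(psi_uu, psi_vv). Second derivatives: psi_uu(-4)=140, psi_uu(-3)=-90, psi_uu(0)=180, psi_uu(3)=-630; psi_vv(-4)=-360, psi_vv(1)=60, psi_vv(2)=-72.
Local minima occur where both diagonal entries positive: (-4, 1), (0, 1). Count: 2.

2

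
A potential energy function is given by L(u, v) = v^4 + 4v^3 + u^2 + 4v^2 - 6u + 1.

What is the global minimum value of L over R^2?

L(u,v) separates as P(u) + Q(v) + 1, so its minimum is min P + min Q + 1.
P'(u) = 2u - 6 vanishes at u ∈ {3}; Q'(v) = 4v(v + 1)(v + 2) vanishes at v ∈ {-2, -1, 0}.
Local minima of P (where P''>0): P(3)=-9. Local minima of Q: Q(-2)=0, Q(0)=0.
So the global minimum of L is P(3) + Q(-2) + 1 = -9 + 0 + 1 = -8, attained at (3, -2).

-8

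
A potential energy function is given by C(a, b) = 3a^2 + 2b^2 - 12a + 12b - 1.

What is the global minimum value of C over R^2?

C(a,b) separates as P(a) + Q(b) − 1, so its minimum is min P + min Q − 1.
P'(a) = 6a - 12 vanishes at a ∈ {2}; Q'(b) = 4b + 12 vanishes at b ∈ {-3}.
Local minima of P (where P''>0): P(2)=-12. Local minima of Q: Q(-3)=-18.
So the global minimum of C is P(2) + Q(-3) − 1 = -12 − 18 − 1 = -31, attained at (2, -3).

-31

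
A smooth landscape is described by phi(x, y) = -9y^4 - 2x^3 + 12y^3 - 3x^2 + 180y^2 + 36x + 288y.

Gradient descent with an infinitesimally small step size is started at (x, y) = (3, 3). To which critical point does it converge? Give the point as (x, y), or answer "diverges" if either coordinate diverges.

phi is separable, so gradient descent decouples: x follows -∂phi/∂x, y follows -∂phi/∂y.
∂phi/∂x = -6(x - 2)(x + 3); at x=3 this is -36, so x increases.
∂phi/∂y = -36(y - 4)(y + 1)(y + 2); at y=3 this is 720, so y decreases.
The x-coordinate has no critical point in that direction and runs off to infinity.

diverges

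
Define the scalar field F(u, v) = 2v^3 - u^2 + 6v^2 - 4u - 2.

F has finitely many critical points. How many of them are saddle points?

1

F separates as a function of u plus a function of v, so ∇F=0 decouples.
∂F/∂u = -2(u + 2) = 0 at u ∈ {-2}; ∂F/∂v = 6v(v + 2) = 0 at v ∈ {-2, 0}.
The Hessian is diagonal: diag(F_uu, F_vv). Second derivatives: F_uu(-2)=-2; F_vv(-2)=-12, F_vv(0)=12.
Saddle points occur where the two diagonal entries have opposite signs: (-2, 0). Count: 1.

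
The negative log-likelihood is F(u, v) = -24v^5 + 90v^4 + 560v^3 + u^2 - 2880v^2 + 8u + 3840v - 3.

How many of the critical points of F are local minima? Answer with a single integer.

2

F separates as a function of u plus a function of v, so ∇F=0 decouples.
∂F/∂u = 2(u + 4) = 0 at u ∈ {-4}; ∂F/∂v = -120(v - 4)(v - 2)(v - 1)(v + 4) = 0 at v ∈ {-4, 1, 2, 4}.
The Hessian is diagonal: diag(F_uu, F_vv). Second derivatives: F_uu(-4)=2; F_vv(-4)=28800, F_vv(1)=-1800, F_vv(2)=1440, F_vv(4)=-5760.
Local minima occur where both diagonal entries positive: (-4, -4), (-4, 2). Count: 2.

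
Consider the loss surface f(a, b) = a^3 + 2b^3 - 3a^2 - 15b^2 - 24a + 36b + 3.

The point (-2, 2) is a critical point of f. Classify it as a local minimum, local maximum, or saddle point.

local maximum

The mixed partial ∂²f/∂a∂b is 0, so the Hessian at any point is diag(f_aa, f_bb) = diag(6(a - 1), 6(2b - 5)).
At (-2, 2): H = diag(-18, -6).
Both eigenvalues are negative, so H is negative definite: a local maximum.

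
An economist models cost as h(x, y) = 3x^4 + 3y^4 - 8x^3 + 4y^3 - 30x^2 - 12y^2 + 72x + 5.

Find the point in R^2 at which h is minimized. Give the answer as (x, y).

h(x,y) separates as P(x) + Q(y) + 5, so its minimum is min P + min Q + 5.
P'(x) = 12(x - 3)(x - 1)(x + 2) vanishes at x ∈ {-2, 1, 3}; Q'(y) = 12y(y - 1)(y + 2) vanishes at y ∈ {-2, 0, 1}.
Local minima of P (where P''>0): P(-2)=-152, P(3)=-27. Local minima of Q: Q(-2)=-32, Q(1)=-5.
So the global minimum of h is P(-2) + Q(-2) + 5 = -152 − 32 + 5 = -179, attained at (-2, -2).

(-2, -2)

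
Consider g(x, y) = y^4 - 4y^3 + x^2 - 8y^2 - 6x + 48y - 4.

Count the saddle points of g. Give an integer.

g separates as a function of x plus a function of y, so ∇g=0 decouples.
∂g/∂x = 2(x - 3) = 0 at x ∈ {3}; ∂g/∂y = 4(y - 3)(y - 2)(y + 2) = 0 at y ∈ {-2, 2, 3}.
The Hessian is diagonal: diag(g_xx, g_yy). Second derivatives: g_xx(3)=2; g_yy(-2)=80, g_yy(2)=-16, g_yy(3)=20.
Saddle points occur where the two diagonal entries have opposite signs: (3, 2). Count: 1.

1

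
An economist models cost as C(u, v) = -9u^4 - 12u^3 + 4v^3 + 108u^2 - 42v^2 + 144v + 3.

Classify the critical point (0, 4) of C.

local minimum

The mixed partial ∂²C/∂u∂v is 0, so the Hessian at any point is diag(C_uu, C_vv) = diag(36(-3u^2 - 2u + 6), 12(2v - 7)).
At (0, 4): H = diag(216, 12).
Both eigenvalues are positive, so H is positive definite: a local minimum.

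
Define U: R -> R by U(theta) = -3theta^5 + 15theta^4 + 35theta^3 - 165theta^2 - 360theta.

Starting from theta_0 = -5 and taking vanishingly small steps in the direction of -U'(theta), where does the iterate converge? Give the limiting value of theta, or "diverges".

U'(theta) = -15(theta - 4)(theta - 3)(theta + 1)(theta + 2), so U'(-5) = -12960.
Gradient descent moves in the -U' direction, i.e. theta is increasing.
The nearest critical point in that direction is theta = -2, where U'' = 450 > 0 (a local minimum). The iterate converges there.

-2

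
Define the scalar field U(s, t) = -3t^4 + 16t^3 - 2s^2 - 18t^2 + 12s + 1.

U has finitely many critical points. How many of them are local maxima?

2

U separates as a function of s plus a function of t, so ∇U=0 decouples.
∂U/∂s = -4(s - 3) = 0 at s ∈ {3}; ∂U/∂t = -12t(t - 3)(t - 1) = 0 at t ∈ {0, 1, 3}.
The Hessian is diagonal: diag(U_ss, U_tt). Second derivatives: U_ss(3)=-4; U_tt(0)=-36, U_tt(1)=24, U_tt(3)=-72.
Local maxima occur where both diagonal entries negative: (3, 0), (3, 3). Count: 2.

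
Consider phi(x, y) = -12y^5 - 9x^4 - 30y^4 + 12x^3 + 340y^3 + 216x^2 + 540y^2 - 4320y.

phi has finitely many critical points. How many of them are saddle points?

phi separates as a function of x plus a function of y, so ∇phi=0 decouples.
∂phi/∂x = -36x(x - 4)(x + 3) = 0 at x ∈ {-3, 0, 4}; ∂phi/∂y = -60(y - 3)(y - 2)(y + 3)(y + 4) = 0 at y ∈ {-4, -3, 2, 3}.
The Hessian is diagonal: diag(phi_xx, phi_yy). Second derivatives: phi_xx(-3)=-756, phi_xx(0)=432, phi_xx(4)=-1008; phi_yy(-4)=2520, phi_yy(-3)=-1800, phi_yy(2)=1800, phi_yy(3)=-2520.
Saddle points occur where the two diagonal entries have opposite signs: (-3, -4), (-3, 2), (0, -3), (0, 3), (4, -4), (4, 2). Count: 6.

6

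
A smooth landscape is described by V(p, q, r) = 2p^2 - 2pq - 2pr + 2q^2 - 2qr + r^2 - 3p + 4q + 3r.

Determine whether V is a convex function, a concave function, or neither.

V is quadratic, so its Hessian is the constant matrix H = [[4, -2, -2], [-2, 4, -2], [-2, -2, 2]].
Leading principal minors: 4, 12, -24.
Neither pattern holds ⇒ H is indefinite ⇒ neither convex nor concave.

neither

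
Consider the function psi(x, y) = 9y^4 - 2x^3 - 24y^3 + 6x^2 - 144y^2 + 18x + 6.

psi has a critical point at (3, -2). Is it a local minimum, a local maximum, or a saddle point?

The mixed partial ∂²psi/∂x∂y is 0, so the Hessian at any point is diag(psi_xx, psi_yy) = diag(12(-x + 1), 36(3y^2 - 4y - 8)).
At (3, -2): H = diag(-24, 432).
The eigenvalues have opposite signs, so H is indefinite: a saddle point.

saddle point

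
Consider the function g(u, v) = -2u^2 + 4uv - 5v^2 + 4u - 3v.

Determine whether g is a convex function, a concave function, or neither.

concave

g is quadratic, so its Hessian is the constant matrix H = [[-4, 4], [4, -10]].
det(H) = 24, tr(H) = -14.
det(H) > 0 and tr(H) < 0, so H is negative definite everywhere: concave.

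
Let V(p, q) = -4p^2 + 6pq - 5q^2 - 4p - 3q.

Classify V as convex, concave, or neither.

concave

V is quadratic, so its Hessian is the constant matrix H = [[-8, 6], [6, -10]].
det(H) = 44, tr(H) = -18.
det(H) > 0 and tr(H) < 0, so H is negative definite everywhere: concave.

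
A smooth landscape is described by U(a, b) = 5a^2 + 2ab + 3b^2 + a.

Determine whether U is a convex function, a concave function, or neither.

U is quadratic, so its Hessian is the constant matrix H = [[10, 2], [2, 6]].
det(H) = 56, tr(H) = 16.
det(H) > 0 and tr(H) > 0, so H is positive definite everywhere: convex.

convex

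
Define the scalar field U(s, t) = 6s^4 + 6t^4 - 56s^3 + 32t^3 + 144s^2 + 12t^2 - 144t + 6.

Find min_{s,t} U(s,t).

-88

U(s,t) separates as P(s) + Q(t) + 6, so its minimum is min P + min Q + 6.
P'(s) = 24s(s - 4)(s - 3) vanishes at s ∈ {0, 3, 4}; Q'(t) = 24(t - 1)(t + 2)(t + 3) vanishes at t ∈ {-3, -2, 1}.
Local minima of P (where P''>0): P(0)=0, P(4)=256. Local minima of Q: Q(-3)=162, Q(1)=-94.
So the global minimum of U is P(0) + Q(1) + 6 = 0 − 94 + 6 = -88, attained at (0, 1).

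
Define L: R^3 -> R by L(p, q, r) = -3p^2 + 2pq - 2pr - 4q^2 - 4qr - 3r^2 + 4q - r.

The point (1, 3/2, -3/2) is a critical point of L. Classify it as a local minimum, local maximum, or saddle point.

The Hessian is constant: H = [[-6, 2, -2], [2, -8, -4], [-2, -4, -6]].
Leading principal minors: Δ₁ = -6, Δ₂ = 44, Δ₃ = -104.
The minors alternate sign starting negative (−, +, −), so H is negative definite: a local maximum.

local maximum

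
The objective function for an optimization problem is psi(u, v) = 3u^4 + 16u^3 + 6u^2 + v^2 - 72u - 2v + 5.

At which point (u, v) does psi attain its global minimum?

psi(u,v) separates as P(u) + Q(v) + 5, so its minimum is min P + min Q + 5.
P'(u) = 12(u - 1)(u + 2)(u + 3) vanishes at u ∈ {-3, -2, 1}; Q'(v) = 2v - 2 vanishes at v ∈ {1}.
Local minima of P (where P''>0): P(-3)=81, P(1)=-47. Local minima of Q: Q(1)=-1.
So the global minimum of psi is P(1) + Q(1) + 5 = -47 − 1 + 5 = -43, attained at (1, 1).

(1, 1)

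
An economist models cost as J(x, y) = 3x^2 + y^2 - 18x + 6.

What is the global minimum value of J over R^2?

-21

J(x,y) separates as P(x) + Q(y) + 6, so its minimum is min P + min Q + 6.
P'(x) = 6x - 18 vanishes at x ∈ {3}; Q'(y) = 2y vanishes at y ∈ {0}.
Local minima of P (where P''>0): P(3)=-27. Local minima of Q: Q(0)=0.
So the global minimum of J is P(3) + Q(0) + 6 = -27 + 0 + 6 = -21, attained at (3, 0).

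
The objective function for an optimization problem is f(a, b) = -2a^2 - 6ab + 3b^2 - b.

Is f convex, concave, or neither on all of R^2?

neither

f is quadratic, so its Hessian is the constant matrix H = [[-4, -6], [-6, 6]].
det(H) = -60, tr(H) = 2.
det(H) < 0, so H is indefinite: neither convex nor concave.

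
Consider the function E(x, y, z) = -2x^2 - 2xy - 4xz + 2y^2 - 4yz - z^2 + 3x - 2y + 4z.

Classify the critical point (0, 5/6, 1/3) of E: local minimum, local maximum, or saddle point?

saddle point

The Hessian is constant: H = [[-4, -2, -4], [-2, 4, -4], [-4, -4, -2]].
Leading principal minors: Δ₁ = -4, Δ₂ = -20, Δ₃ = -24.
The minors fit neither the all-positive nor the alternating-sign pattern, so H is indefinite: a saddle point.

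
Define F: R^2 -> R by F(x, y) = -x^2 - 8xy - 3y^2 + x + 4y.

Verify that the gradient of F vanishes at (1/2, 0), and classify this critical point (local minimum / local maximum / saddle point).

∇F = (-2x - 8y + 1, -8x - 6y + 4); substituting (1/2, 0) gives ∇F = (0, 0), so (1/2, 0) is indeed a critical point.
The Hessian of F is constant: H = [[-2, -8], [-8, -6]].
det(H) = (-2)·(-6) − (-8)² = -52.
Since det(H) < 0, H is indefinite and the critical point is a saddle point.

saddle point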